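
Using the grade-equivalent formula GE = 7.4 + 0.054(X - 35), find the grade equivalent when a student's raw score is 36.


raw - median = 36 - 35 = 1
slope * diff = 0.054 * 1 = 0.054
GE = 7.4 + 0.054
GE = 7.454

7.454


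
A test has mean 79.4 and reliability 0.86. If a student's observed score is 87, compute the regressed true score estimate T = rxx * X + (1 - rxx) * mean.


T_est = rxx * X + (1 - rxx) * mean
T_est = 0.86 * 87 + 0.14 * 79.4
T_est = 74.82 + 11.116
T_est = 85.936

85.936


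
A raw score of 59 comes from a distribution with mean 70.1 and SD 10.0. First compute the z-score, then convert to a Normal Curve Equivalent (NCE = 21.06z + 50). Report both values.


z = (X - mean) / SD = (59 - 70.1) / 10.0
z = -11.1 / 10.0
z = -1.11
NCE = NCE = 21.06z + 50
Carry z at full precision (z = -11.1 / 10.0) into the conversion:
NCE = 21.06 * (-11.1 / 10.0) + 50 = -233.766 / 10.0 + 50
NCE = -23.3766 + 50
NCE = 26.6234

26.6234


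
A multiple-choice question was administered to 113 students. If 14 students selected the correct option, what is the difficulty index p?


Item difficulty p = number correct / total examinees
p = 14 / 113
p = 0.1239

0.1239


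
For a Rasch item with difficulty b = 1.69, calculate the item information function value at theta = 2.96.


P = 1/(1+exp(-(2.96-1.69))) = 0.7807
I = P*(1-P) = 0.7807 * 0.2193
I = 0.1712

0.1712


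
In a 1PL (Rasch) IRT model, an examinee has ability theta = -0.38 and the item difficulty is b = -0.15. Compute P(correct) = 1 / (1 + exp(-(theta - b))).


theta - b = -0.38 - -0.15 = -0.23
exp(-(theta - b)) = exp(0.23) = 1.2586
P = 1 / (1 + 1.2586)
P = 0.4428

0.4428


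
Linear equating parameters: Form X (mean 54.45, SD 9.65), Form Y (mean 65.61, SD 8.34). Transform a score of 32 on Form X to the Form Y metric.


slope = SD_Y / SD_X = 8.34 / 9.65 ~ 0.8642
intercept = mean_Y - slope * mean_X = 65.61 - (8.34 / 9.65) * 54.45 ~ 18.5517
Y = slope * X + intercept. To avoid rounding drift from the rounded slope/intercept, evaluate the equivalent form Y = mean_Y + SD_Y * (X - mean_X) / SD_X at full precision:
Y = 65.61 + 8.34 * (32 - 54.45) / 9.65
Y = 65.61 - 8.34 * 22.45 / 9.65
Y = 65.61 - 187.233 / 9.65
Y = 65.61 - 19.4024
Y = 46.2076

46.2076


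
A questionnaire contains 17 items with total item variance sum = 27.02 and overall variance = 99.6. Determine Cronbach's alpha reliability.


alpha = (k/(k-1)) * (1 - sum(si^2)/s_total^2)
= (17/16) * (1 - 27.02/99.6)
alpha = 0.7743

0.7743


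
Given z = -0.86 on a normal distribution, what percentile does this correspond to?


CDF(z) = 0.5 * (1 + erf(z/sqrt(2)))
erf(-0.6081) = -0.6102
CDF = 0.1949
Percentile rank = 0.1949 * 100 = 19.49

19.49


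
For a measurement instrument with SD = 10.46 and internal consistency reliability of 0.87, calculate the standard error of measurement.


SEM = SD * sqrt(1 - rxx)
SEM = 10.46 * sqrt(1 - 0.87)
SEM = 10.46 * sqrt(0.13) = 10.46 * 0.360555
SEM = 3.7714

3.7714


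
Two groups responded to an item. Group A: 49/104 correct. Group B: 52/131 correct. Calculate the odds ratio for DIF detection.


Odds_A = 49/55 = 0.8909
Odds_B = 52/79 = 0.6582
OR = Odds_A / Odds_B = 0.8909 / 0.6582
Exactly, OR = (49 * 79) / (55 * 52) = 3871 / 2860
OR = 1.3535

1.3535


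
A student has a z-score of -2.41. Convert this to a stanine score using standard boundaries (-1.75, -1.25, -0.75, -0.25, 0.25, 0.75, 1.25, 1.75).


Stanine boundaries: [-1.75, -1.25, -0.75, -0.25, 0.25, 0.75, 1.25, 1.75]
z = -2.41
Check each boundary:
  z < -1.75
  z < -1.25
  z < -0.75
  z < -0.25
  z < 0.25
  z < 0.75
  z < 1.25
  z < 1.75
Highest qualifying boundary gives stanine = 1

1


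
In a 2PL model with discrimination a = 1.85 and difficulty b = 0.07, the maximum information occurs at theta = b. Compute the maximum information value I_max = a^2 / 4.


For 2PL, max info at theta = b = 0.07
I_max = a^2 / 4 = 1.85^2 / 4
= 3.4225 / 4
I_max = 0.8556

0.8556


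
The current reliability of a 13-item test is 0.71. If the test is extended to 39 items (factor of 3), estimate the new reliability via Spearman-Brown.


r_new = (n * rxx) / (1 + (n-1) * rxx)
r_new = (3 * 0.71) / (1 + 2 * 0.71)
r_new = 2.13 / 2.42
r_new = 0.8802

0.8802


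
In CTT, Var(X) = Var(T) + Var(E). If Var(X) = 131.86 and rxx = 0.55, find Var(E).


var_true = rxx * var_obs = 0.55 * 131.86 = 72.523
var_error = var_obs - var_true
var_error = 131.86 - 72.523
var_error = 59.337

59.337


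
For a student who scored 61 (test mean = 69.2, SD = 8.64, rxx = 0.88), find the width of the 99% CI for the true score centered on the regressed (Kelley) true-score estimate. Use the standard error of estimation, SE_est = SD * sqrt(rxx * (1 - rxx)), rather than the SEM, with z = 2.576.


True score estimate = 0.88*61 + 0.12*69.2 = 61.984
SE_est = SD * sqrt(rxx * (1 - rxx)) = 8.64 * sqrt(0.88 * 0.12) = 8.64 * sqrt(0.1056) = 2.807668
CI = T_est +/- z * SE_est, so width = 2 * z * SE_est = 2 * 2.576 * 2.807668
Width = 14.4651

14.4651


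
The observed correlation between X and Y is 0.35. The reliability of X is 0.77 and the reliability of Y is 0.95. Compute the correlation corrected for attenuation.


r_corrected = rxy / sqrt(rxx * ryy)
= 0.35 / sqrt(0.77 * 0.95)
= 0.35 / sqrt(0.7315)
= 0.35 / 0.855278
r_corrected = 0.4092

0.4092


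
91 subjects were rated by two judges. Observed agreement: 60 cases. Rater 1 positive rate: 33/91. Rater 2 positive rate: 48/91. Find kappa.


P_o = 60/91 = 0.659341
P_e = (33*48 + 58*43) / 8281 = 0.492453
kappa = (P_o - P_e) / (1 - P_e)
kappa = (0.659341 - 0.492453) / (1 - 0.492453)
kappa = 0.3288

0.3288


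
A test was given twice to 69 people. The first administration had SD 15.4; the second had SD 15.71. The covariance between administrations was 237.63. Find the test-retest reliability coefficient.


r = cov(X,Y) / (SD_X * SD_Y)
r = 237.63 / (15.4 * 15.71)
r = 237.63 / 241.934
r = 0.9822

0.9822


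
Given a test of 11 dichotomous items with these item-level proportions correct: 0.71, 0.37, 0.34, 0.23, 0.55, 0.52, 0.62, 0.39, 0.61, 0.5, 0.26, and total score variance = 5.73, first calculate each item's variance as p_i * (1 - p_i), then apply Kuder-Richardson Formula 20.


For each item, compute p_i * q_i:
  Item 1: 0.71 * 0.29 = 0.2059
  Item 2: 0.37 * 0.63 = 0.2331
  Item 3: 0.34 * 0.66 = 0.2244
  Item 4: 0.23 * 0.77 = 0.1771
  Item 5: 0.55 * 0.45 = 0.2475
  Item 6: 0.52 * 0.48 = 0.2496
  Item 7: 0.62 * 0.38 = 0.2356
  Item 8: 0.39 * 0.61 = 0.2379
  Item 9: 0.61 * 0.39 = 0.2379
  Item 10: 0.5 * 0.5 = 0.25
  Item 11: 0.26 * 0.74 = 0.1924
Sum(p_i * q_i) = 0.2059 + 0.2331 + 0.2244 + 0.1771 + 0.2475 + 0.2496 + 0.2356 + 0.2379 + 0.2379 + 0.25 + 0.1924 = 2.4914
KR-20 = (k/(k-1)) * (1 - Sum(p_i*q_i) / Var_total)
= (11/10) * (1 - 2.4914/5.73)
= 1.1 * 0.5652
KR-20 = 0.6217

0.6217


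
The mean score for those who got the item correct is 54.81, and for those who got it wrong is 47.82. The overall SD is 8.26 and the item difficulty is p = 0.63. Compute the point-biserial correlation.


q = 1 - p = 0.37
rpb = ((M1 - M0) / SD) * sqrt(p * q)
rpb = ((54.81 - 47.82) / 8.26) * sqrt(0.63 * 0.37)
rpb = 0.4086

0.4086


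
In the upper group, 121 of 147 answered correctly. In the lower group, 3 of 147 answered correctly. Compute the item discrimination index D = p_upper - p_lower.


p_upper = 121/147 = 0.8231
p_lower = 3/147 = 0.0204
D = 0.8231 - 0.0204 = 0.8027

0.8027


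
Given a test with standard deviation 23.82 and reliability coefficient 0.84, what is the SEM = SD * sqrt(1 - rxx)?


SEM = SD * sqrt(1 - rxx)
SEM = 23.82 * sqrt(1 - 0.84)
SEM = 23.82 * sqrt(0.16) = 23.82 * 0.4
SEM = 9.528

9.528


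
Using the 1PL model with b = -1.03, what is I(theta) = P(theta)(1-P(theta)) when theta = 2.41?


P = 1/(1+exp(-(2.41--1.03))) = 0.9689
I = P*(1-P) = 0.9689 * 0.0311
I = 0.0301

0.0301


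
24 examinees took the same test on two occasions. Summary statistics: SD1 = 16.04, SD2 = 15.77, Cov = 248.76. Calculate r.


r = cov(X,Y) / (SD_X * SD_Y)
r = 248.76 / (16.04 * 15.77)
r = 248.76 / 252.9508
r = 0.9834

0.9834


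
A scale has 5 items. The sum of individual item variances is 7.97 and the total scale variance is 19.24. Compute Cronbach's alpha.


alpha = (k/(k-1)) * (1 - sum(si^2)/s_total^2)
= (5/4) * (1 - 7.97/19.24)
alpha = 0.7322

0.7322


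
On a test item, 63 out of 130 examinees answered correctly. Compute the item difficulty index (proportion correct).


Item difficulty p = number correct / total examinees
p = 63 / 130
p = 0.4846

0.4846


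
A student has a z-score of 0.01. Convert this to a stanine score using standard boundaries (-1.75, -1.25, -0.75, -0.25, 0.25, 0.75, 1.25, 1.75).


Stanine boundaries: [-1.75, -1.25, -0.75, -0.25, 0.25, 0.75, 1.25, 1.75]
z = 0.01
Check each boundary:
  z >= -1.75 -> could be stanine 2
  z >= -1.25 -> could be stanine 3
  z >= -0.75 -> could be stanine 4
  z >= -0.25 -> could be stanine 5
  z < 0.25
  z < 0.75
  z < 1.25
  z < 1.75
Highest qualifying boundary gives stanine = 5

5


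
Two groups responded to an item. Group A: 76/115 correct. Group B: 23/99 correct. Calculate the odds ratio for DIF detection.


Odds_A = 76/39 = 1.9487
Odds_B = 23/76 = 0.3026
OR = Odds_A / Odds_B = 1.9487 / 0.3026
Exactly, OR = (76 * 76) / (39 * 23) = 5776 / 897
OR = 6.4392

6.4392


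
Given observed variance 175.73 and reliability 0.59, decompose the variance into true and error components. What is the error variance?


var_true = rxx * var_obs = 0.59 * 175.73 = 103.6807
var_error = var_obs - var_true
var_error = 175.73 - 103.6807
var_error = 72.0493

72.0493


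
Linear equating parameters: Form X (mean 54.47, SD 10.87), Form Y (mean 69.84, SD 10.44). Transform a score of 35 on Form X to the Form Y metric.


slope = SD_Y / SD_X = 10.44 / 10.87 ~ 0.9604
intercept = mean_Y - slope * mean_X = 69.84 - (10.44 / 10.87) * 54.47 ~ 17.5247
Y = slope * X + intercept. To avoid rounding drift from the rounded slope/intercept, evaluate the equivalent form Y = mean_Y + SD_Y * (X - mean_X) / SD_X at full precision:
Y = 69.84 + 10.44 * (35 - 54.47) / 10.87
Y = 69.84 - 10.44 * 19.47 / 10.87
Y = 69.84 - 203.2668 / 10.87
Y = 69.84 - 18.6998
Y = 51.1402

51.1402


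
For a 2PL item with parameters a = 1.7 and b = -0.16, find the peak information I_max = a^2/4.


For 2PL, max info at theta = b = -0.16
I_max = a^2 / 4 = 1.7^2 / 4
= 2.89 / 4
I_max = 0.7225

0.7225


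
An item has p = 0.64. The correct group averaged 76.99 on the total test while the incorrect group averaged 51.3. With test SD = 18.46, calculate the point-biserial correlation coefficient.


q = 1 - p = 0.36
rpb = ((M1 - M0) / SD) * sqrt(p * q)
rpb = ((76.99 - 51.3) / 18.46) * sqrt(0.64 * 0.36)
rpb = 0.668

0.668


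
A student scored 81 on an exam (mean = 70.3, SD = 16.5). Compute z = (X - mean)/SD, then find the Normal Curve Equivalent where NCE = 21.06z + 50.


z = (X - mean) / SD = (81 - 70.3) / 16.5
z = 10.7 / 16.5
z = 0.6485
NCE = NCE = 21.06z + 50
Carry z at full precision (z = 10.7 / 16.5) into the conversion:
NCE = 21.06 * (10.7 / 16.5) + 50 = 225.342 / 16.5 + 50
NCE = 13.6571 + 50
NCE = 63.6571

63.6571


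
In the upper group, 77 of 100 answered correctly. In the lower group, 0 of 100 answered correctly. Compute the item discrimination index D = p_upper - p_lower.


p_upper = 77/100 = 0.77
p_lower = 0/100 = 0.0
D = 0.77 - 0.0 = 0.77

0.77


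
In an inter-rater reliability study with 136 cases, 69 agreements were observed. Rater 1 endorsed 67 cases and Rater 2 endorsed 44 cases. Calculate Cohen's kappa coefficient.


P_o = 69/136 = 0.507353
P_e = (67*44 + 69*92) / 18496 = 0.502595
kappa = (P_o - P_e) / (1 - P_e)
kappa = (0.507353 - 0.502595) / (1 - 0.502595)
kappa = 0.0096

0.0096


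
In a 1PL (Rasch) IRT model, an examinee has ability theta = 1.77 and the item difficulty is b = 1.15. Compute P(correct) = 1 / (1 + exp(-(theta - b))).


theta - b = 1.77 - 1.15 = 0.62
exp(-(theta - b)) = exp(-0.62) = 0.5379
P = 1 / (1 + 0.5379)
P = 0.6502

0.6502


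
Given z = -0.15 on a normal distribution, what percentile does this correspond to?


CDF(z) = 0.5 * (1 + erf(z/sqrt(2)))
erf(-0.1061) = -0.1192
CDF = 0.4404
Percentile rank = 0.4404 * 100 = 44.04

44.04


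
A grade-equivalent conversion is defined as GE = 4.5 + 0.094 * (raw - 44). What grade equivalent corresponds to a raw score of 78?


raw - median = 78 - 44 = 34
slope * diff = 0.094 * 34 = 3.196
GE = 4.5 + 3.196
GE = 7.696

7.696


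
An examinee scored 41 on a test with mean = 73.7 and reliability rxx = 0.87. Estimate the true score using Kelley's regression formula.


T_est = rxx * X + (1 - rxx) * mean
T_est = 0.87 * 41 + 0.13 * 73.7
T_est = 35.67 + 9.581
T_est = 45.251

45.251


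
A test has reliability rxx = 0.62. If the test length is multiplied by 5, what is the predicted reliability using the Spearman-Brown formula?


r_new = (n * rxx) / (1 + (n-1) * rxx)
r_new = (5 * 0.62) / (1 + 4 * 0.62)
r_new = 3.1 / 3.48
r_new = 0.8908

0.8908


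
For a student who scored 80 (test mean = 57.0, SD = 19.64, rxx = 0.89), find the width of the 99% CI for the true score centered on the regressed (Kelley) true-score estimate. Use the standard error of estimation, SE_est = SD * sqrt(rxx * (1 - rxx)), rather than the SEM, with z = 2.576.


True score estimate = 0.89*80 + 0.11*57.0 = 77.47
SE_est = SD * sqrt(rxx * (1 - rxx)) = 19.64 * sqrt(0.89 * 0.11) = 19.64 * sqrt(0.0979) = 6.145155
CI = T_est +/- z * SE_est, so width = 2 * z * SE_est = 2 * 2.576 * 6.145155
Width = 31.6598

31.6598


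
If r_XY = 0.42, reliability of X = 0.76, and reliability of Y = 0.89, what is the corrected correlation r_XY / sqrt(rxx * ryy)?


r_corrected = rxy / sqrt(rxx * ryy)
= 0.42 / sqrt(0.76 * 0.89)
= 0.42 / sqrt(0.6764)
= 0.42 / 0.822435
r_corrected = 0.5107

0.5107


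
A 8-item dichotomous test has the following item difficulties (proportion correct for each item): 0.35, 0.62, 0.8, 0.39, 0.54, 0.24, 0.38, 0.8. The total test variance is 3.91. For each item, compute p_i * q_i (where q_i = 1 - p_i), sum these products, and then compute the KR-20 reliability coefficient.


For each item, compute p_i * q_i:
  Item 1: 0.35 * 0.65 = 0.2275
  Item 2: 0.62 * 0.38 = 0.2356
  Item 3: 0.8 * 0.2 = 0.16
  Item 4: 0.39 * 0.61 = 0.2379
  Item 5: 0.54 * 0.46 = 0.2484
  Item 6: 0.24 * 0.76 = 0.1824
  Item 7: 0.38 * 0.62 = 0.2356
  Item 8: 0.8 * 0.2 = 0.16
Sum(p_i * q_i) = 0.2275 + 0.2356 + 0.16 + 0.2379 + 0.2484 + 0.1824 + 0.2356 + 0.16 = 1.6874
KR-20 = (k/(k-1)) * (1 - Sum(p_i*q_i) / Var_total)
= (8/7) * (1 - 1.6874/3.91)
= 1.1429 * 0.5684
KR-20 = 0.6496

0.6496


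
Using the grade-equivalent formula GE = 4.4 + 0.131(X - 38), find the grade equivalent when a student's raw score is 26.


raw - median = 26 - 38 = -12
slope * diff = 0.131 * -12 = -1.572
GE = 4.4 + -1.572
GE = 2.828

2.828


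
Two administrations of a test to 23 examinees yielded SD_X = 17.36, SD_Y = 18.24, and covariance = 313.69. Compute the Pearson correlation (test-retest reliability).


r = cov(X,Y) / (SD_X * SD_Y)
r = 313.69 / (17.36 * 18.24)
r = 313.69 / 316.6464
r = 0.9907

0.9907


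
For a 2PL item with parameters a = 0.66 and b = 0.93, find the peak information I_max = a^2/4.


For 2PL, max info at theta = b = 0.93
I_max = a^2 / 4 = 0.66^2 / 4
= 0.4356 / 4
I_max = 0.1089

0.1089


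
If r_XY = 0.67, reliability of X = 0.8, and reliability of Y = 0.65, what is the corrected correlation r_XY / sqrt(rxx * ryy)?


r_corrected = rxy / sqrt(rxx * ryy)
= 0.67 / sqrt(0.8 * 0.65)
= 0.67 / sqrt(0.52)
= 0.67 / 0.72111
r_corrected = 0.9291

0.9291


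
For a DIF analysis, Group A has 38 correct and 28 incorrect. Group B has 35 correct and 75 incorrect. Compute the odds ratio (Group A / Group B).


Odds_A = 38/28 = 1.3571
Odds_B = 35/75 = 0.4667
OR = Odds_A / Odds_B = 1.3571 / 0.4667
Exactly, OR = (38 * 75) / (28 * 35) = 2850 / 980
OR = 2.9082

2.9082


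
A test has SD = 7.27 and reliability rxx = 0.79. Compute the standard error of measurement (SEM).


SEM = SD * sqrt(1 - rxx)
SEM = 7.27 * sqrt(1 - 0.79)
SEM = 7.27 * sqrt(0.21) = 7.27 * 0.458258
SEM = 3.3315

3.3315


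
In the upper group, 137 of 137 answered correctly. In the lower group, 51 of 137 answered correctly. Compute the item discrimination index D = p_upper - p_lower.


p_upper = 137/137 = 1.0
p_lower = 51/137 = 0.3723
D = 1.0 - 0.3723 = 0.6277

0.6277


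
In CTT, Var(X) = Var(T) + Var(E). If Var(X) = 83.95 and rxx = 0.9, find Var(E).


var_true = rxx * var_obs = 0.9 * 83.95 = 75.555
var_error = var_obs - var_true
var_error = 83.95 - 75.555
var_error = 8.395

8.395


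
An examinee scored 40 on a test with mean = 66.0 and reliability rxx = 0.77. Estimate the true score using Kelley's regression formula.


T_est = rxx * X + (1 - rxx) * mean
T_est = 0.77 * 40 + 0.23 * 66.0
T_est = 30.8 + 15.18
T_est = 45.98

45.98


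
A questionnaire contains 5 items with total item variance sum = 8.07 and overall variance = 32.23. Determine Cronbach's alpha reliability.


alpha = (k/(k-1)) * (1 - sum(si^2)/s_total^2)
= (5/4) * (1 - 8.07/32.23)
alpha = 0.937

0.937


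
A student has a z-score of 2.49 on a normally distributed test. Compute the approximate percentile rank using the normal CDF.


CDF(z) = 0.5 * (1 + erf(z/sqrt(2)))
erf(1.7607) = 0.9872
CDF = 0.9936
Percentile rank = 0.9936 * 100 = 99.36

99.36


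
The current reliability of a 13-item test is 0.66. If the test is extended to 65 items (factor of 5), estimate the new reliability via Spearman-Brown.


r_new = (n * rxx) / (1 + (n-1) * rxx)
r_new = (5 * 0.66) / (1 + 4 * 0.66)
r_new = 3.3 / 3.64
r_new = 0.9066

0.9066


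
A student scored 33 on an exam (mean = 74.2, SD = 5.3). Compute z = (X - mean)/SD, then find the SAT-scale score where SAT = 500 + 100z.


z = (X - mean) / SD = (33 - 74.2) / 5.3
z = -41.2 / 5.3
z = -7.7736
SAT-scale = SAT = 500 + 100z
Carry z at full precision (z = -41.2 / 5.3) into the conversion:
SAT-scale = 500 + 100 * (-41.2 / 5.3) = 500 + -4120 / 5.3
SAT-scale = 500 + -777.3585
SAT-scale = -277.3585

-277.3585


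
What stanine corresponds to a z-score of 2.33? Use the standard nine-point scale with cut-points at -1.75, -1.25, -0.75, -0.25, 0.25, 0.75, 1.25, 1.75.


Stanine boundaries: [-1.75, -1.25, -0.75, -0.25, 0.25, 0.75, 1.25, 1.75]
z = 2.33
Check each boundary:
  z >= -1.75 -> could be stanine 2
  z >= -1.25 -> could be stanine 3
  z >= -0.75 -> could be stanine 4
  z >= -0.25 -> could be stanine 5
  z >= 0.25 -> could be stanine 6
  z >= 0.75 -> could be stanine 7
  z >= 1.25 -> could be stanine 8
  z >= 1.75 -> could be stanine 9
Highest qualifying boundary gives stanine = 9

9


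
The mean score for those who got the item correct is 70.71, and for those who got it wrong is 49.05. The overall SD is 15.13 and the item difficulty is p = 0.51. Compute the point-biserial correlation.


q = 1 - p = 0.49
rpb = ((M1 - M0) / SD) * sqrt(p * q)
rpb = ((70.71 - 49.05) / 15.13) * sqrt(0.51 * 0.49)
rpb = 0.7157

0.7157


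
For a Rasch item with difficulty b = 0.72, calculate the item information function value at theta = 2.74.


P = 1/(1+exp(-(2.74-0.72))) = 0.8829
I = P*(1-P) = 0.8829 * 0.1171
I = 0.1034

0.1034


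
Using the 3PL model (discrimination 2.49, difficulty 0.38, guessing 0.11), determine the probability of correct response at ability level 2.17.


logit = 2.49*(2.17 - 0.38) = 4.4571
P* = 1/(1 + exp(-4.4571)) = 0.9885
P = 0.11 + (1 - 0.11) * 0.9885
P = 0.9898

0.9898


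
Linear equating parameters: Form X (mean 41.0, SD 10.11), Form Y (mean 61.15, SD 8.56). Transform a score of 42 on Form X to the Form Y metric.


slope = SD_Y / SD_X = 8.56 / 10.11 ~ 0.8467
intercept = mean_Y - slope * mean_X = 61.15 - (8.56 / 10.11) * 41.0 ~ 26.4359
Y = slope * X + intercept. To avoid rounding drift from the rounded slope/intercept, evaluate the equivalent form Y = mean_Y + SD_Y * (X - mean_X) / SD_X at full precision:
Y = 61.15 + 8.56 * (42 - 41.0) / 10.11
Y = 61.15 + 8.56 * 1.0 / 10.11
Y = 61.15 + 8.56 / 10.11
Y = 61.15 + 0.8467
Y = 61.9967

61.9967


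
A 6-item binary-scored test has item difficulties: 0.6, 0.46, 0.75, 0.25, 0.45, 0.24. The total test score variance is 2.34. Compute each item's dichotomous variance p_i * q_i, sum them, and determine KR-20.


For each item, compute p_i * q_i:
  Item 1: 0.6 * 0.4 = 0.24
  Item 2: 0.46 * 0.54 = 0.2484
  Item 3: 0.75 * 0.25 = 0.1875
  Item 4: 0.25 * 0.75 = 0.1875
  Item 5: 0.45 * 0.55 = 0.2475
  Item 6: 0.24 * 0.76 = 0.1824
Sum(p_i * q_i) = 0.24 + 0.2484 + 0.1875 + 0.1875 + 0.2475 + 0.1824 = 1.2933
KR-20 = (k/(k-1)) * (1 - Sum(p_i*q_i) / Var_total)
= (6/5) * (1 - 1.2933/2.34)
= 1.2 * 0.4473
KR-20 = 0.5368

0.5368


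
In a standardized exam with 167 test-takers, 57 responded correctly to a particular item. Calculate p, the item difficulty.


Item difficulty p = number correct / total examinees
p = 57 / 167
p = 0.3413

0.3413


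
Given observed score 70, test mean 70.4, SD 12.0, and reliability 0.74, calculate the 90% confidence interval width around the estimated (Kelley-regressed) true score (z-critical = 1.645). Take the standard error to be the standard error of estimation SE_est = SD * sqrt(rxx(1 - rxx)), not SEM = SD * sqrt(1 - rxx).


True score estimate = 0.74*70 + 0.26*70.4 = 70.104
SE_est = SD * sqrt(rxx * (1 - rxx)) = 12.0 * sqrt(0.74 * 0.26) = 12.0 * sqrt(0.1924) = 5.263611
CI = T_est +/- z * SE_est, so width = 2 * z * SE_est = 2 * 1.645 * 5.263611
Width = 17.3173

17.3173


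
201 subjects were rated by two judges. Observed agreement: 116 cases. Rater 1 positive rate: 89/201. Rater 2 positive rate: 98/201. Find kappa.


P_o = 116/201 = 0.577114
P_e = (89*98 + 112*103) / 40401 = 0.501423
kappa = (P_o - P_e) / (1 - P_e)
kappa = (0.577114 - 0.501423) / (1 - 0.501423)
kappa = 0.1518

0.1518


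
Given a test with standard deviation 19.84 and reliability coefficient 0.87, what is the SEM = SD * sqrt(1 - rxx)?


SEM = SD * sqrt(1 - rxx)
SEM = 19.84 * sqrt(1 - 0.87)
SEM = 19.84 * sqrt(0.13) = 19.84 * 0.360555
SEM = 7.1534

7.1534


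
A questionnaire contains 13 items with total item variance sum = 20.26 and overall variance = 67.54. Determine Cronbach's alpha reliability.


alpha = (k/(k-1)) * (1 - sum(si^2)/s_total^2)
= (13/12) * (1 - 20.26/67.54)
alpha = 0.7584

0.7584


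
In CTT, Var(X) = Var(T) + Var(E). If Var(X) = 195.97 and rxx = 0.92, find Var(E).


var_true = rxx * var_obs = 0.92 * 195.97 = 180.2924
var_error = var_obs - var_true
var_error = 195.97 - 180.2924
var_error = 15.6776

15.6776


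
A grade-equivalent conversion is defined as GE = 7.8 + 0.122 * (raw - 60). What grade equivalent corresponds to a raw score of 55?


raw - median = 55 - 60 = -5
slope * diff = 0.122 * -5 = -0.61
GE = 7.8 + -0.61
GE = 7.19

7.19


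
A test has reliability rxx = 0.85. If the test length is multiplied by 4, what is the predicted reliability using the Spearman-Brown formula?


r_new = (n * rxx) / (1 + (n-1) * rxx)
r_new = (4 * 0.85) / (1 + 3 * 0.85)
r_new = 3.4 / 3.55
r_new = 0.9577

0.9577


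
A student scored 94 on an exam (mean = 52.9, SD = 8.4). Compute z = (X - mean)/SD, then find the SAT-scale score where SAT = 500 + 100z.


z = (X - mean) / SD = (94 - 52.9) / 8.4
z = 41.1 / 8.4
z = 4.8929
SAT-scale = SAT = 500 + 100z
Carry z at full precision (z = 41.1 / 8.4) into the conversion:
SAT-scale = 500 + 100 * (41.1 / 8.4) = 500 + 4110 / 8.4
SAT-scale = 500 + 489.2857
SAT-scale = 989.2857

989.2857


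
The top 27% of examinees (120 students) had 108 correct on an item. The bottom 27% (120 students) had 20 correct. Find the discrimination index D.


p_upper = 108/120 = 0.9
p_lower = 20/120 = 0.1667
D = 0.9 - 0.1667 = 0.7333

0.7333


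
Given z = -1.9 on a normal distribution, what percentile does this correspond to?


CDF(z) = 0.5 * (1 + erf(z/sqrt(2)))
erf(-1.3435) = -0.9426
CDF = 0.0287
Percentile rank = 0.0287 * 100 = 2.87

2.87


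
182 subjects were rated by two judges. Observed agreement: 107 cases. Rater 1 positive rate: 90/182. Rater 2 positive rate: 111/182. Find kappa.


P_o = 107/182 = 0.587912
P_e = (90*111 + 92*71) / 33124 = 0.498792
kappa = (P_o - P_e) / (1 - P_e)
kappa = (0.587912 - 0.498792) / (1 - 0.498792)
kappa = 0.1778

0.1778


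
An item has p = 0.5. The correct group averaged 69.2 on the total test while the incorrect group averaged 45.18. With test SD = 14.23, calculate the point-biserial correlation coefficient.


q = 1 - p = 0.5
rpb = ((M1 - M0) / SD) * sqrt(p * q)
rpb = ((69.2 - 45.18) / 14.23) * sqrt(0.5 * 0.5)
rpb = 0.844

0.844


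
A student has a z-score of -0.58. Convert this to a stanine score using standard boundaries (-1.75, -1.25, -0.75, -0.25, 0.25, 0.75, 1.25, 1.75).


Stanine boundaries: [-1.75, -1.25, -0.75, -0.25, 0.25, 0.75, 1.25, 1.75]
z = -0.58
Check each boundary:
  z >= -1.75 -> could be stanine 2
  z >= -1.25 -> could be stanine 3
  z >= -0.75 -> could be stanine 4
  z < -0.25
  z < 0.25
  z < 0.75
  z < 1.25
  z < 1.75
Highest qualifying boundary gives stanine = 4

4


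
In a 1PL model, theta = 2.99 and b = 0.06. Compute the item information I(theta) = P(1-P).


P = 1/(1+exp(-(2.99-0.06))) = 0.9493
I = P*(1-P) = 0.9493 * 0.0507
I = 0.0481

0.0481


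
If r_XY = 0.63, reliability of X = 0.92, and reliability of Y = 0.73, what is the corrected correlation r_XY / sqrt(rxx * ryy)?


r_corrected = rxy / sqrt(rxx * ryy)
= 0.63 / sqrt(0.92 * 0.73)
= 0.63 / sqrt(0.6716)
= 0.63 / 0.819512
r_corrected = 0.7688

0.7688


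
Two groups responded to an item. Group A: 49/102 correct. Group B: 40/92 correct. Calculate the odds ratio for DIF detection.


Odds_A = 49/53 = 0.9245
Odds_B = 40/52 = 0.7692
OR = Odds_A / Odds_B = 0.9245 / 0.7692
Exactly, OR = (49 * 52) / (53 * 40) = 2548 / 2120
OR = 1.2019

1.2019


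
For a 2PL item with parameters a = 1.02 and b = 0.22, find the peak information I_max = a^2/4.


For 2PL, max info at theta = b = 0.22
I_max = a^2 / 4 = 1.02^2 / 4
= 1.0404 / 4
I_max = 0.2601

0.2601


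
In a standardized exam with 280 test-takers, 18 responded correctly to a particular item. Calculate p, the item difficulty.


Item difficulty p = number correct / total examinees
p = 18 / 280
p = 0.0643

0.0643


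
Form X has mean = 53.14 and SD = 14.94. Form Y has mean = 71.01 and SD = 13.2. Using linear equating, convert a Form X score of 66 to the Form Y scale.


slope = SD_Y / SD_X = 13.2 / 14.94 ~ 0.8835
intercept = mean_Y - slope * mean_X = 71.01 - (13.2 / 14.94) * 53.14 ~ 24.059
Y = slope * X + intercept. To avoid rounding drift from the rounded slope/intercept, evaluate the equivalent form Y = mean_Y + SD_Y * (X - mean_X) / SD_X at full precision:
Y = 71.01 + 13.2 * (66 - 53.14) / 14.94
Y = 71.01 + 13.2 * 12.86 / 14.94
Y = 71.01 + 169.752 / 14.94
Y = 71.01 + 11.3622
Y = 82.3722

82.3722


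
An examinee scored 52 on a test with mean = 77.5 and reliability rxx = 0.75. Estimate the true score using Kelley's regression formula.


T_est = rxx * X + (1 - rxx) * mean
T_est = 0.75 * 52 + 0.25 * 77.5
T_est = 39.0 + 19.375
T_est = 58.375

58.375


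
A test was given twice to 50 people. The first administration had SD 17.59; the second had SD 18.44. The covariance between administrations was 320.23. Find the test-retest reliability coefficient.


r = cov(X,Y) / (SD_X * SD_Y)
r = 320.23 / (17.59 * 18.44)
r = 320.23 / 324.3596
r = 0.9873

0.9873


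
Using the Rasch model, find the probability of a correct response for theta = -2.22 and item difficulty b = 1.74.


theta - b = -2.22 - 1.74 = -3.96
exp(-(theta - b)) = exp(3.96) = 52.4573
P = 1 / (1 + 52.4573)
P = 0.0187

0.0187


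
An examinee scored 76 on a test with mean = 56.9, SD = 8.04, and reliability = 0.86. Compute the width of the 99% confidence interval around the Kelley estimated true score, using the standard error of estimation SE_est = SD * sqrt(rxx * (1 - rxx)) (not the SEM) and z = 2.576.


True score estimate = 0.86*76 + 0.14*56.9 = 73.326
SE_est = SD * sqrt(rxx * (1 - rxx)) = 8.04 * sqrt(0.86 * 0.14) = 8.04 * sqrt(0.1204) = 2.789776
CI = T_est +/- z * SE_est, so width = 2 * z * SE_est = 2 * 2.576 * 2.789776
Width = 14.3729

14.3729


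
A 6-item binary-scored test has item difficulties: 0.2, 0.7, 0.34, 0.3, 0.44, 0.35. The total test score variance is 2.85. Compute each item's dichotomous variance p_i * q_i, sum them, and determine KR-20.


For each item, compute p_i * q_i:
  Item 1: 0.2 * 0.8 = 0.16
  Item 2: 0.7 * 0.3 = 0.21
  Item 3: 0.34 * 0.66 = 0.2244
  Item 4: 0.3 * 0.7 = 0.21
  Item 5: 0.44 * 0.56 = 0.2464
  Item 6: 0.35 * 0.65 = 0.2275
Sum(p_i * q_i) = 0.16 + 0.21 + 0.2244 + 0.21 + 0.2464 + 0.2275 = 1.2783
KR-20 = (k/(k-1)) * (1 - Sum(p_i*q_i) / Var_total)
= (6/5) * (1 - 1.2783/2.85)
= 1.2 * 0.5515
KR-20 = 0.6618

0.6618


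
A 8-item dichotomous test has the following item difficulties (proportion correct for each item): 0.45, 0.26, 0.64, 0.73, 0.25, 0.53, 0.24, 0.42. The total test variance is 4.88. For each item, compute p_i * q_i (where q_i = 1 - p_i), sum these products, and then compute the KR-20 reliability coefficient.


For each item, compute p_i * q_i:
  Item 1: 0.45 * 0.55 = 0.2475
  Item 2: 0.26 * 0.74 = 0.1924
  Item 3: 0.64 * 0.36 = 0.2304
  Item 4: 0.73 * 0.27 = 0.1971
  Item 5: 0.25 * 0.75 = 0.1875
  Item 6: 0.53 * 0.47 = 0.2491
  Item 7: 0.24 * 0.76 = 0.1824
  Item 8: 0.42 * 0.58 = 0.2436
Sum(p_i * q_i) = 0.2475 + 0.1924 + 0.2304 + 0.1971 + 0.1875 + 0.2491 + 0.1824 + 0.2436 = 1.73
KR-20 = (k/(k-1)) * (1 - Sum(p_i*q_i) / Var_total)
= (8/7) * (1 - 1.73/4.88)
= 1.1429 * 0.6455
KR-20 = 0.7377

0.7377


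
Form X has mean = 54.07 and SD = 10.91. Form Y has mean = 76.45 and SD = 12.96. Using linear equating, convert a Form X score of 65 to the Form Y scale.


slope = SD_Y / SD_X = 12.96 / 10.91 ~ 1.1879
intercept = mean_Y - slope * mean_X = 76.45 - (12.96 / 10.91) * 54.07 ~ 12.2202
Y = slope * X + intercept. To avoid rounding drift from the rounded slope/intercept, evaluate the equivalent form Y = mean_Y + SD_Y * (X - mean_X) / SD_X at full precision:
Y = 76.45 + 12.96 * (65 - 54.07) / 10.91
Y = 76.45 + 12.96 * 10.93 / 10.91
Y = 76.45 + 141.6528 / 10.91
Y = 76.45 + 12.9838
Y = 89.4338

89.4338


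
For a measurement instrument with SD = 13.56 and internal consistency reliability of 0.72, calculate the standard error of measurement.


SEM = SD * sqrt(1 - rxx)
SEM = 13.56 * sqrt(1 - 0.72)
SEM = 13.56 * sqrt(0.28) = 13.56 * 0.52915
SEM = 7.1753

7.1753


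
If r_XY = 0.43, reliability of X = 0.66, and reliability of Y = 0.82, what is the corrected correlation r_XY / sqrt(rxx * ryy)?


r_corrected = rxy / sqrt(rxx * ryy)
= 0.43 / sqrt(0.66 * 0.82)
= 0.43 / sqrt(0.5412)
= 0.43 / 0.735663
r_corrected = 0.5845

0.5845


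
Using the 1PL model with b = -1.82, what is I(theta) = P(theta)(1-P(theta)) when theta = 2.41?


P = 1/(1+exp(-(2.41--1.82))) = 0.9857
I = P*(1-P) = 0.9857 * 0.0143
I = 0.0141

0.0141


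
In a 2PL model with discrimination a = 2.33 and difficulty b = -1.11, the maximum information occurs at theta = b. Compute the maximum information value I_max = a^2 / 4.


For 2PL, max info at theta = b = -1.11
I_max = a^2 / 4 = 2.33^2 / 4
= 5.4289 / 4
I_max = 1.3572

1.3572


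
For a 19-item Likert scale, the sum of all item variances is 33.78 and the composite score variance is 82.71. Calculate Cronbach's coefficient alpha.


alpha = (k/(k-1)) * (1 - sum(si^2)/s_total^2)
= (19/18) * (1 - 33.78/82.71)
alpha = 0.6245

0.6245


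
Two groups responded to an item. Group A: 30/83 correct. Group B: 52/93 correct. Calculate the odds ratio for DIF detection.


Odds_A = 30/53 = 0.566
Odds_B = 52/41 = 1.2683
OR = Odds_A / Odds_B = 0.566 / 1.2683
Exactly, OR = (30 * 41) / (53 * 52) = 1230 / 2756
OR = 0.4463

0.4463


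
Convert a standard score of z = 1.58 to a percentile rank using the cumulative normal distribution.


CDF(z) = 0.5 * (1 + erf(z/sqrt(2)))
erf(1.1172) = 0.8859
CDF = 0.9429
Percentile rank = 0.9429 * 100 = 94.29

94.29


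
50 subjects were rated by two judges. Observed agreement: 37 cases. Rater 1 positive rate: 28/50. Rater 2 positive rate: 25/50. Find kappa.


P_o = 37/50 = 0.74
P_e = (28*25 + 22*25) / 2500 = 0.5
kappa = (P_o - P_e) / (1 - P_e)
kappa = (0.74 - 0.5) / (1 - 0.5)
kappa = 0.48

0.48


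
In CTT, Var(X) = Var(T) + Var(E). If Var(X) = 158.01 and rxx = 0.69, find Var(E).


var_true = rxx * var_obs = 0.69 * 158.01 = 109.0269
var_error = var_obs - var_true
var_error = 158.01 - 109.0269
var_error = 48.9831

48.9831


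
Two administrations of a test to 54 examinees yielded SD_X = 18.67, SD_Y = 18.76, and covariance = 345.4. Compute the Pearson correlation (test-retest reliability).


r = cov(X,Y) / (SD_X * SD_Y)
r = 345.4 / (18.67 * 18.76)
r = 345.4 / 350.2492
r = 0.9862

0.9862


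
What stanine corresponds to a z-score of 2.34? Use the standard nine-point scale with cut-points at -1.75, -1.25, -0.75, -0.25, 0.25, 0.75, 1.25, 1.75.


Stanine boundaries: [-1.75, -1.25, -0.75, -0.25, 0.25, 0.75, 1.25, 1.75]
z = 2.34
Check each boundary:
  z >= -1.75 -> could be stanine 2
  z >= -1.25 -> could be stanine 3
  z >= -0.75 -> could be stanine 4
  z >= -0.25 -> could be stanine 5
  z >= 0.25 -> could be stanine 6
  z >= 0.75 -> could be stanine 7
  z >= 1.25 -> could be stanine 8
  z >= 1.75 -> could be stanine 9
Highest qualifying boundary gives stanine = 9

9


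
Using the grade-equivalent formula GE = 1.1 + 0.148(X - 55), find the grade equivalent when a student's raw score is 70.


raw - median = 70 - 55 = 15
slope * diff = 0.148 * 15 = 2.22
GE = 1.1 + 2.22
GE = 3.32

3.32


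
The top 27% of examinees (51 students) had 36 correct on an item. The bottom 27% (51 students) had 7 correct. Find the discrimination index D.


p_upper = 36/51 = 0.7059
p_lower = 7/51 = 0.1373
D = 0.7059 - 0.1373 = 0.5686

0.5686


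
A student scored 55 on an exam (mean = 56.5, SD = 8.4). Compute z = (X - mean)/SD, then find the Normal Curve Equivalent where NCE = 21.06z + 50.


z = (X - mean) / SD = (55 - 56.5) / 8.4
z = -1.5 / 8.4
z = -0.1786
NCE = NCE = 21.06z + 50
Carry z at full precision (z = -1.5 / 8.4) into the conversion:
NCE = 21.06 * (-1.5 / 8.4) + 50 = -31.59 / 8.4 + 50
NCE = -3.7607 + 50
NCE = 46.2393

46.2393


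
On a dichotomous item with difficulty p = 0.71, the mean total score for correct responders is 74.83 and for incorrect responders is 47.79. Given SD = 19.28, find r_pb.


q = 1 - p = 0.29
rpb = ((M1 - M0) / SD) * sqrt(p * q)
rpb = ((74.83 - 47.79) / 19.28) * sqrt(0.71 * 0.29)
rpb = 0.6364

0.6364


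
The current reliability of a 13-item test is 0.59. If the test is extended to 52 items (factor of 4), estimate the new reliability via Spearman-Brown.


r_new = (n * rxx) / (1 + (n-1) * rxx)
r_new = (4 * 0.59) / (1 + 3 * 0.59)
r_new = 2.36 / 2.77
r_new = 0.852

0.852


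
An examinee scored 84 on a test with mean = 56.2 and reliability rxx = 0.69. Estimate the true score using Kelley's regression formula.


T_est = rxx * X + (1 - rxx) * mean
T_est = 0.69 * 84 + 0.31 * 56.2
T_est = 57.96 + 17.422
T_est = 75.382

75.382


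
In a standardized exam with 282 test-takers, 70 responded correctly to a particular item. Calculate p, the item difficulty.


Item difficulty p = number correct / total examinees
p = 70 / 282
p = 0.2482

0.2482


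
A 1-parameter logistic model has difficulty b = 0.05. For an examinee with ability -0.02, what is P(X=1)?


theta - b = -0.02 - 0.05 = -0.07
exp(-(theta - b)) = exp(0.07) = 1.0725
P = 1 / (1 + 1.0725)
P = 0.4825

0.4825


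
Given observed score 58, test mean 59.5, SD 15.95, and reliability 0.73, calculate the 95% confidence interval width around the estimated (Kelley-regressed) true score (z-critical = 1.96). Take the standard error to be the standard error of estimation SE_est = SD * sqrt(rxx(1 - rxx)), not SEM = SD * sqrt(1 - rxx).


True score estimate = 0.73*58 + 0.27*59.5 = 58.405
SE_est = SD * sqrt(rxx * (1 - rxx)) = 15.95 * sqrt(0.73 * 0.27) = 15.95 * sqrt(0.1971) = 7.081153
CI = T_est +/- z * SE_est, so width = 2 * z * SE_est = 2 * 1.96 * 7.081153
Width = 27.7581

27.7581


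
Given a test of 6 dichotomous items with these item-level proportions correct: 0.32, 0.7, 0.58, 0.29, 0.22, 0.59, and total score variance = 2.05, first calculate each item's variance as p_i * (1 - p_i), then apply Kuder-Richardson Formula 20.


For each item, compute p_i * q_i:
  Item 1: 0.32 * 0.68 = 0.2176
  Item 2: 0.7 * 0.3 = 0.21
  Item 3: 0.58 * 0.42 = 0.2436
  Item 4: 0.29 * 0.71 = 0.2059
  Item 5: 0.22 * 0.78 = 0.1716
  Item 6: 0.59 * 0.41 = 0.2419
Sum(p_i * q_i) = 0.2176 + 0.21 + 0.2436 + 0.2059 + 0.1716 + 0.2419 = 1.2906
KR-20 = (k/(k-1)) * (1 - Sum(p_i*q_i) / Var_total)
= (6/5) * (1 - 1.2906/2.05)
= 1.2 * 0.3704
KR-20 = 0.4445

0.4445


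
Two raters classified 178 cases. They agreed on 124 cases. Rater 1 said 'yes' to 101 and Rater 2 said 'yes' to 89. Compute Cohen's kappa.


P_o = 124/178 = 0.696629
P_e = (101*89 + 77*89) / 31684 = 0.5
kappa = (P_o - P_e) / (1 - P_e)
kappa = (0.696629 - 0.5) / (1 - 0.5)
kappa = 0.3933

0.3933


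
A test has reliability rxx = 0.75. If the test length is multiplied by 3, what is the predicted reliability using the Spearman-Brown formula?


r_new = (n * rxx) / (1 + (n-1) * rxx)
r_new = (3 * 0.75) / (1 + 2 * 0.75)
r_new = 2.25 / 2.5
r_new = 0.9

0.9


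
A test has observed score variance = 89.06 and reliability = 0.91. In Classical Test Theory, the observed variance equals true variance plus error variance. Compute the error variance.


var_true = rxx * var_obs = 0.91 * 89.06 = 81.0446
var_error = var_obs - var_true
var_error = 89.06 - 81.0446
var_error = 8.0154

8.0154


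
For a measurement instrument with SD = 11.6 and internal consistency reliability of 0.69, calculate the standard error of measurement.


SEM = SD * sqrt(1 - rxx)
SEM = 11.6 * sqrt(1 - 0.69)
SEM = 11.6 * sqrt(0.31) = 11.6 * 0.556776
SEM = 6.4586

6.4586


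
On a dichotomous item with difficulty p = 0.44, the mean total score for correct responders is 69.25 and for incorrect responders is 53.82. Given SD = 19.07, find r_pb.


q = 1 - p = 0.56
rpb = ((M1 - M0) / SD) * sqrt(p * q)
rpb = ((69.25 - 53.82) / 19.07) * sqrt(0.44 * 0.56)
rpb = 0.4016

0.4016


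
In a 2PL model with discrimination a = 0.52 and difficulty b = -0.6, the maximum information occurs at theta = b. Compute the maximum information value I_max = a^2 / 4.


For 2PL, max info at theta = b = -0.6
I_max = a^2 / 4 = 0.52^2 / 4
= 0.2704 / 4
I_max = 0.0676

0.0676


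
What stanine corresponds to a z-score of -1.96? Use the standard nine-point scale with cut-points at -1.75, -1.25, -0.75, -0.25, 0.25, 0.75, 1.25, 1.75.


Stanine boundaries: [-1.75, -1.25, -0.75, -0.25, 0.25, 0.75, 1.25, 1.75]
z = -1.96
Check each boundary:
  z < -1.75
  z < -1.25
  z < -0.75
  z < -0.25
  z < 0.25
  z < 0.75
  z < 1.25
  z < 1.75
Highest qualifying boundary gives stanine = 1

1


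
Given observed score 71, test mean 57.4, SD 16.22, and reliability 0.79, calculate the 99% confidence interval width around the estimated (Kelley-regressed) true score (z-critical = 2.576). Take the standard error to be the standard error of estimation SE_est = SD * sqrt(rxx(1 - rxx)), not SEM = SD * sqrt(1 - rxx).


True score estimate = 0.79*71 + 0.21*57.4 = 68.144
SE_est = SD * sqrt(rxx * (1 - rxx)) = 16.22 * sqrt(0.79 * 0.21) = 16.22 * sqrt(0.1659) = 6.60654
CI = T_est +/- z * SE_est, so width = 2 * z * SE_est = 2 * 2.576 * 6.60654
Width = 34.0369

34.0369


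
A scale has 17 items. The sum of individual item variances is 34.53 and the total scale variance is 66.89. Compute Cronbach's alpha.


alpha = (k/(k-1)) * (1 - sum(si^2)/s_total^2)
= (17/16) * (1 - 34.53/66.89)
alpha = 0.514

0.514


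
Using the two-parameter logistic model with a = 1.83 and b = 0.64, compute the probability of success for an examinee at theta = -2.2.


a*(theta - b) = 1.83 * (-2.2 - 0.64) = -5.1972
exp(--5.1972) = 180.7654
P = 1 / (1 + 180.7654)
P = 0.0055

0.0055
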